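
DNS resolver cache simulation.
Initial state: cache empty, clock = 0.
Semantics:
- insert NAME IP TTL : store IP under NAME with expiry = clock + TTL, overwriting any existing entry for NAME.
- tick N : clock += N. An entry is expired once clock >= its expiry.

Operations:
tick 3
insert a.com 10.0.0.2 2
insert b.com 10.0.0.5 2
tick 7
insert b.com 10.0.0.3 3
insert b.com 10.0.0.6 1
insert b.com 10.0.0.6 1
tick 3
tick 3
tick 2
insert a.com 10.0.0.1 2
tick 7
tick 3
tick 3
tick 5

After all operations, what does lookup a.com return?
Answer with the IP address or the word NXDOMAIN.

Op 1: tick 3 -> clock=3.
Op 2: insert a.com -> 10.0.0.2 (expiry=3+2=5). clock=3
Op 3: insert b.com -> 10.0.0.5 (expiry=3+2=5). clock=3
Op 4: tick 7 -> clock=10. purged={a.com,b.com}
Op 5: insert b.com -> 10.0.0.3 (expiry=10+3=13). clock=10
Op 6: insert b.com -> 10.0.0.6 (expiry=10+1=11). clock=10
Op 7: insert b.com -> 10.0.0.6 (expiry=10+1=11). clock=10
Op 8: tick 3 -> clock=13. purged={b.com}
Op 9: tick 3 -> clock=16.
Op 10: tick 2 -> clock=18.
Op 11: insert a.com -> 10.0.0.1 (expiry=18+2=20). clock=18
Op 12: tick 7 -> clock=25. purged={a.com}
Op 13: tick 3 -> clock=28.
Op 14: tick 3 -> clock=31.
Op 15: tick 5 -> clock=36.
lookup a.com: not in cache (expired or never inserted)

Answer: NXDOMAIN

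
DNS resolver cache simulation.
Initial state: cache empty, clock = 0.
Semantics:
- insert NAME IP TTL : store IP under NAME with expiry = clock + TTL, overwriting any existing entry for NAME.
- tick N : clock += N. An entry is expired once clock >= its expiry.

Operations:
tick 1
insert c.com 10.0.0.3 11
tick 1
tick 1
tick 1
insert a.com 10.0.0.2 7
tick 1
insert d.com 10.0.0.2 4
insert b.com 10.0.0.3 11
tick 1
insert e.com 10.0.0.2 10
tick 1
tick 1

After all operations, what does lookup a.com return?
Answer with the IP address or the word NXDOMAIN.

Op 1: tick 1 -> clock=1.
Op 2: insert c.com -> 10.0.0.3 (expiry=1+11=12). clock=1
Op 3: tick 1 -> clock=2.
Op 4: tick 1 -> clock=3.
Op 5: tick 1 -> clock=4.
Op 6: insert a.com -> 10.0.0.2 (expiry=4+7=11). clock=4
Op 7: tick 1 -> clock=5.
Op 8: insert d.com -> 10.0.0.2 (expiry=5+4=9). clock=5
Op 9: insert b.com -> 10.0.0.3 (expiry=5+11=16). clock=5
Op 10: tick 1 -> clock=6.
Op 11: insert e.com -> 10.0.0.2 (expiry=6+10=16). clock=6
Op 12: tick 1 -> clock=7.
Op 13: tick 1 -> clock=8.
lookup a.com: present, ip=10.0.0.2 expiry=11 > clock=8

Answer: 10.0.0.2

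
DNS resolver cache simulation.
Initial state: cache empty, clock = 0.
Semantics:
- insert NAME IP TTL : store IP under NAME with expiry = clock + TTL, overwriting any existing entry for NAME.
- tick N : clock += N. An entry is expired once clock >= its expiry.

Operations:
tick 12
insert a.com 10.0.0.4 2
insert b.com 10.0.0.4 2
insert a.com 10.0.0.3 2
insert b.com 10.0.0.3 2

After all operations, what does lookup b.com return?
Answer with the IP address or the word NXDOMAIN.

Op 1: tick 12 -> clock=12.
Op 2: insert a.com -> 10.0.0.4 (expiry=12+2=14). clock=12
Op 3: insert b.com -> 10.0.0.4 (expiry=12+2=14). clock=12
Op 4: insert a.com -> 10.0.0.3 (expiry=12+2=14). clock=12
Op 5: insert b.com -> 10.0.0.3 (expiry=12+2=14). clock=12
lookup b.com: present, ip=10.0.0.3 expiry=14 > clock=12

Answer: 10.0.0.3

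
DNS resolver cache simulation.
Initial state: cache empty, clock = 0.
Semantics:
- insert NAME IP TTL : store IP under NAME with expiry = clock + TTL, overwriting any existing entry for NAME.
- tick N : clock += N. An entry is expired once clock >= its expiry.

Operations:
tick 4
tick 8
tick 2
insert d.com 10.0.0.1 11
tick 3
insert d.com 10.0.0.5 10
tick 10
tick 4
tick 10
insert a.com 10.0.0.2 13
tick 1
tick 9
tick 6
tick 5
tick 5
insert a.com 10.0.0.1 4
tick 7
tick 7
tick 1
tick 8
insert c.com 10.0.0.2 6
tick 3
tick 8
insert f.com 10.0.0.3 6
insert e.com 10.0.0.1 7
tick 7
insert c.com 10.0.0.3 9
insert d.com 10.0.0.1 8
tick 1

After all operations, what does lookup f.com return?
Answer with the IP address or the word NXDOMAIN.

Op 1: tick 4 -> clock=4.
Op 2: tick 8 -> clock=12.
Op 3: tick 2 -> clock=14.
Op 4: insert d.com -> 10.0.0.1 (expiry=14+11=25). clock=14
Op 5: tick 3 -> clock=17.
Op 6: insert d.com -> 10.0.0.5 (expiry=17+10=27). clock=17
Op 7: tick 10 -> clock=27. purged={d.com}
Op 8: tick 4 -> clock=31.
Op 9: tick 10 -> clock=41.
Op 10: insert a.com -> 10.0.0.2 (expiry=41+13=54). clock=41
Op 11: tick 1 -> clock=42.
Op 12: tick 9 -> clock=51.
Op 13: tick 6 -> clock=57. purged={a.com}
Op 14: tick 5 -> clock=62.
Op 15: tick 5 -> clock=67.
Op 16: insert a.com -> 10.0.0.1 (expiry=67+4=71). clock=67
Op 17: tick 7 -> clock=74. purged={a.com}
Op 18: tick 7 -> clock=81.
Op 19: tick 1 -> clock=82.
Op 20: tick 8 -> clock=90.
Op 21: insert c.com -> 10.0.0.2 (expiry=90+6=96). clock=90
Op 22: tick 3 -> clock=93.
Op 23: tick 8 -> clock=101. purged={c.com}
Op 24: insert f.com -> 10.0.0.3 (expiry=101+6=107). clock=101
Op 25: insert e.com -> 10.0.0.1 (expiry=101+7=108). clock=101
Op 26: tick 7 -> clock=108. purged={e.com,f.com}
Op 27: insert c.com -> 10.0.0.3 (expiry=108+9=117). clock=108
Op 28: insert d.com -> 10.0.0.1 (expiry=108+8=116). clock=108
Op 29: tick 1 -> clock=109.
lookup f.com: not in cache (expired or never inserted)

Answer: NXDOMAIN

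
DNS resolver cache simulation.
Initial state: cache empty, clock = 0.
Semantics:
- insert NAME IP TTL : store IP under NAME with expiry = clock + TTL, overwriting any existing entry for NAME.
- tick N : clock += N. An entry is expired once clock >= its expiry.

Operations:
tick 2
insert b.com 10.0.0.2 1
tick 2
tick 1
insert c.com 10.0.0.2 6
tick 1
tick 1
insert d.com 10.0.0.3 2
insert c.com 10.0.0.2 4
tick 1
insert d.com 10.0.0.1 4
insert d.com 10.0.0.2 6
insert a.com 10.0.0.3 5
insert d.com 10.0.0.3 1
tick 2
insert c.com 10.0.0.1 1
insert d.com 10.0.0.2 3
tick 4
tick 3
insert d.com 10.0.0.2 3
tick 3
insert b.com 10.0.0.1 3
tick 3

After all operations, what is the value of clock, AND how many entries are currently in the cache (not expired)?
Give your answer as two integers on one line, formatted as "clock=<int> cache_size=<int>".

Answer: clock=23 cache_size=0

Derivation:
Op 1: tick 2 -> clock=2.
Op 2: insert b.com -> 10.0.0.2 (expiry=2+1=3). clock=2
Op 3: tick 2 -> clock=4. purged={b.com}
Op 4: tick 1 -> clock=5.
Op 5: insert c.com -> 10.0.0.2 (expiry=5+6=11). clock=5
Op 6: tick 1 -> clock=6.
Op 7: tick 1 -> clock=7.
Op 8: insert d.com -> 10.0.0.3 (expiry=7+2=9). clock=7
Op 9: insert c.com -> 10.0.0.2 (expiry=7+4=11). clock=7
Op 10: tick 1 -> clock=8.
Op 11: insert d.com -> 10.0.0.1 (expiry=8+4=12). clock=8
Op 12: insert d.com -> 10.0.0.2 (expiry=8+6=14). clock=8
Op 13: insert a.com -> 10.0.0.3 (expiry=8+5=13). clock=8
Op 14: insert d.com -> 10.0.0.3 (expiry=8+1=9). clock=8
Op 15: tick 2 -> clock=10. purged={d.com}
Op 16: insert c.com -> 10.0.0.1 (expiry=10+1=11). clock=10
Op 17: insert d.com -> 10.0.0.2 (expiry=10+3=13). clock=10
Op 18: tick 4 -> clock=14. purged={a.com,c.com,d.com}
Op 19: tick 3 -> clock=17.
Op 20: insert d.com -> 10.0.0.2 (expiry=17+3=20). clock=17
Op 21: tick 3 -> clock=20. purged={d.com}
Op 22: insert b.com -> 10.0.0.1 (expiry=20+3=23). clock=20
Op 23: tick 3 -> clock=23. purged={b.com}
Final clock = 23
Final cache (unexpired): {} -> size=0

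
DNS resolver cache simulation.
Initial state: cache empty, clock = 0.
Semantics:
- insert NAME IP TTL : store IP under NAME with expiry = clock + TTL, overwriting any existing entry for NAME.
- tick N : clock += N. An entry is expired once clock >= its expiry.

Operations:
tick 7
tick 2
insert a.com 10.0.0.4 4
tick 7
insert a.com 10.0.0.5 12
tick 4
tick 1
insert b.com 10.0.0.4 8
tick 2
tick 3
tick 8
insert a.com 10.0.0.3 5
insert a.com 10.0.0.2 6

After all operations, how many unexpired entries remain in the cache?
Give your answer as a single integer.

Op 1: tick 7 -> clock=7.
Op 2: tick 2 -> clock=9.
Op 3: insert a.com -> 10.0.0.4 (expiry=9+4=13). clock=9
Op 4: tick 7 -> clock=16. purged={a.com}
Op 5: insert a.com -> 10.0.0.5 (expiry=16+12=28). clock=16
Op 6: tick 4 -> clock=20.
Op 7: tick 1 -> clock=21.
Op 8: insert b.com -> 10.0.0.4 (expiry=21+8=29). clock=21
Op 9: tick 2 -> clock=23.
Op 10: tick 3 -> clock=26.
Op 11: tick 8 -> clock=34. purged={a.com,b.com}
Op 12: insert a.com -> 10.0.0.3 (expiry=34+5=39). clock=34
Op 13: insert a.com -> 10.0.0.2 (expiry=34+6=40). clock=34
Final cache (unexpired): {a.com} -> size=1

Answer: 1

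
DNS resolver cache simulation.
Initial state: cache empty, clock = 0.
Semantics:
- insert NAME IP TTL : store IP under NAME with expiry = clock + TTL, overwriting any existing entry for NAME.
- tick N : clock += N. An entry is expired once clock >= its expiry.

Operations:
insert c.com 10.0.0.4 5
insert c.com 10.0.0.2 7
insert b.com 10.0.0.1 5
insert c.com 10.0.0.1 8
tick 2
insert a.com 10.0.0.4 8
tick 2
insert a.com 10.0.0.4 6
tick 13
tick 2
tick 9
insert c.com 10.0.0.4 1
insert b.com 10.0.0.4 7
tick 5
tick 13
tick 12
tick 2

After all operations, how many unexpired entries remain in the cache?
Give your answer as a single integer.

Op 1: insert c.com -> 10.0.0.4 (expiry=0+5=5). clock=0
Op 2: insert c.com -> 10.0.0.2 (expiry=0+7=7). clock=0
Op 3: insert b.com -> 10.0.0.1 (expiry=0+5=5). clock=0
Op 4: insert c.com -> 10.0.0.1 (expiry=0+8=8). clock=0
Op 5: tick 2 -> clock=2.
Op 6: insert a.com -> 10.0.0.4 (expiry=2+8=10). clock=2
Op 7: tick 2 -> clock=4.
Op 8: insert a.com -> 10.0.0.4 (expiry=4+6=10). clock=4
Op 9: tick 13 -> clock=17. purged={a.com,b.com,c.com}
Op 10: tick 2 -> clock=19.
Op 11: tick 9 -> clock=28.
Op 12: insert c.com -> 10.0.0.4 (expiry=28+1=29). clock=28
Op 13: insert b.com -> 10.0.0.4 (expiry=28+7=35). clock=28
Op 14: tick 5 -> clock=33. purged={c.com}
Op 15: tick 13 -> clock=46. purged={b.com}
Op 16: tick 12 -> clock=58.
Op 17: tick 2 -> clock=60.
Final cache (unexpired): {} -> size=0

Answer: 0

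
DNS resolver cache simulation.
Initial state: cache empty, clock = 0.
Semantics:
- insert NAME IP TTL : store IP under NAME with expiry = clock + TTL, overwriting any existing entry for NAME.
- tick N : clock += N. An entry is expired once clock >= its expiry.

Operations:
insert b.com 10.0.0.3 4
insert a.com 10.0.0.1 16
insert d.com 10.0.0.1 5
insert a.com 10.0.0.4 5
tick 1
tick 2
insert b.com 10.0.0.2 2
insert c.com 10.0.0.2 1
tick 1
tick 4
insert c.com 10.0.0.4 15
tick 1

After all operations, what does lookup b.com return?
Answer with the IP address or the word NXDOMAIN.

Op 1: insert b.com -> 10.0.0.3 (expiry=0+4=4). clock=0
Op 2: insert a.com -> 10.0.0.1 (expiry=0+16=16). clock=0
Op 3: insert d.com -> 10.0.0.1 (expiry=0+5=5). clock=0
Op 4: insert a.com -> 10.0.0.4 (expiry=0+5=5). clock=0
Op 5: tick 1 -> clock=1.
Op 6: tick 2 -> clock=3.
Op 7: insert b.com -> 10.0.0.2 (expiry=3+2=5). clock=3
Op 8: insert c.com -> 10.0.0.2 (expiry=3+1=4). clock=3
Op 9: tick 1 -> clock=4. purged={c.com}
Op 10: tick 4 -> clock=8. purged={a.com,b.com,d.com}
Op 11: insert c.com -> 10.0.0.4 (expiry=8+15=23). clock=8
Op 12: tick 1 -> clock=9.
lookup b.com: not in cache (expired or never inserted)

Answer: NXDOMAIN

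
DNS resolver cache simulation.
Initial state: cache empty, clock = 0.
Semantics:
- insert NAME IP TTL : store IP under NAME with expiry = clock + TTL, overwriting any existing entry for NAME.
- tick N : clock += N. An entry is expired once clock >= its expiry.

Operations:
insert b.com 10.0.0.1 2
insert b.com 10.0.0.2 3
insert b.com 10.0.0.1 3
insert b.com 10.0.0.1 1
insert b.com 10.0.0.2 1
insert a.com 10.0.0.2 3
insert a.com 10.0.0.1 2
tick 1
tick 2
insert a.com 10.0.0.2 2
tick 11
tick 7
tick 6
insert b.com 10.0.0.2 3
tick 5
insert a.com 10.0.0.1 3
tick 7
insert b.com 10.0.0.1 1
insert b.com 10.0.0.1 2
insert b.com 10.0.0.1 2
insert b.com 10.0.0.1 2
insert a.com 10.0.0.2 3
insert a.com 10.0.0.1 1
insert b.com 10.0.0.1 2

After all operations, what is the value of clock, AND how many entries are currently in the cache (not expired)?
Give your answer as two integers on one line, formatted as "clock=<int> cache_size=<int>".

Answer: clock=39 cache_size=2

Derivation:
Op 1: insert b.com -> 10.0.0.1 (expiry=0+2=2). clock=0
Op 2: insert b.com -> 10.0.0.2 (expiry=0+3=3). clock=0
Op 3: insert b.com -> 10.0.0.1 (expiry=0+3=3). clock=0
Op 4: insert b.com -> 10.0.0.1 (expiry=0+1=1). clock=0
Op 5: insert b.com -> 10.0.0.2 (expiry=0+1=1). clock=0
Op 6: insert a.com -> 10.0.0.2 (expiry=0+3=3). clock=0
Op 7: insert a.com -> 10.0.0.1 (expiry=0+2=2). clock=0
Op 8: tick 1 -> clock=1. purged={b.com}
Op 9: tick 2 -> clock=3. purged={a.com}
Op 10: insert a.com -> 10.0.0.2 (expiry=3+2=5). clock=3
Op 11: tick 11 -> clock=14. purged={a.com}
Op 12: tick 7 -> clock=21.
Op 13: tick 6 -> clock=27.
Op 14: insert b.com -> 10.0.0.2 (expiry=27+3=30). clock=27
Op 15: tick 5 -> clock=32. purged={b.com}
Op 16: insert a.com -> 10.0.0.1 (expiry=32+3=35). clock=32
Op 17: tick 7 -> clock=39. purged={a.com}
Op 18: insert b.com -> 10.0.0.1 (expiry=39+1=40). clock=39
Op 19: insert b.com -> 10.0.0.1 (expiry=39+2=41). clock=39
Op 20: insert b.com -> 10.0.0.1 (expiry=39+2=41). clock=39
Op 21: insert b.com -> 10.0.0.1 (expiry=39+2=41). clock=39
Op 22: insert a.com -> 10.0.0.2 (expiry=39+3=42). clock=39
Op 23: insert a.com -> 10.0.0.1 (expiry=39+1=40). clock=39
Op 24: insert b.com -> 10.0.0.1 (expiry=39+2=41). clock=39
Final clock = 39
Final cache (unexpired): {a.com,b.com} -> size=2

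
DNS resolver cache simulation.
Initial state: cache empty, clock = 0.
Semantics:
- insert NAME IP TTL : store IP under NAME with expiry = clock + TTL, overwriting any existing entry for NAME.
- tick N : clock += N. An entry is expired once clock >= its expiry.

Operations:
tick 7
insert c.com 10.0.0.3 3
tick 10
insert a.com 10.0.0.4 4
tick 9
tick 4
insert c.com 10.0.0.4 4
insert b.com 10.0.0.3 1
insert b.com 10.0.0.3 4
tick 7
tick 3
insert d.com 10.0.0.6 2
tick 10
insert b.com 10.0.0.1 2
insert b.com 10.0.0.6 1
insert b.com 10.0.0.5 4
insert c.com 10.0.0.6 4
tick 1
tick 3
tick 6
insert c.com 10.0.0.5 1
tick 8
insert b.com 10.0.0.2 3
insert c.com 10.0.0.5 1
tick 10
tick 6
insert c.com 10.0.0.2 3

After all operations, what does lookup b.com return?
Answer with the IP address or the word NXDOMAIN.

Op 1: tick 7 -> clock=7.
Op 2: insert c.com -> 10.0.0.3 (expiry=7+3=10). clock=7
Op 3: tick 10 -> clock=17. purged={c.com}
Op 4: insert a.com -> 10.0.0.4 (expiry=17+4=21). clock=17
Op 5: tick 9 -> clock=26. purged={a.com}
Op 6: tick 4 -> clock=30.
Op 7: insert c.com -> 10.0.0.4 (expiry=30+4=34). clock=30
Op 8: insert b.com -> 10.0.0.3 (expiry=30+1=31). clock=30
Op 9: insert b.com -> 10.0.0.3 (expiry=30+4=34). clock=30
Op 10: tick 7 -> clock=37. purged={b.com,c.com}
Op 11: tick 3 -> clock=40.
Op 12: insert d.com -> 10.0.0.6 (expiry=40+2=42). clock=40
Op 13: tick 10 -> clock=50. purged={d.com}
Op 14: insert b.com -> 10.0.0.1 (expiry=50+2=52). clock=50
Op 15: insert b.com -> 10.0.0.6 (expiry=50+1=51). clock=50
Op 16: insert b.com -> 10.0.0.5 (expiry=50+4=54). clock=50
Op 17: insert c.com -> 10.0.0.6 (expiry=50+4=54). clock=50
Op 18: tick 1 -> clock=51.
Op 19: tick 3 -> clock=54. purged={b.com,c.com}
Op 20: tick 6 -> clock=60.
Op 21: insert c.com -> 10.0.0.5 (expiry=60+1=61). clock=60
Op 22: tick 8 -> clock=68. purged={c.com}
Op 23: insert b.com -> 10.0.0.2 (expiry=68+3=71). clock=68
Op 24: insert c.com -> 10.0.0.5 (expiry=68+1=69). clock=68
Op 25: tick 10 -> clock=78. purged={b.com,c.com}
Op 26: tick 6 -> clock=84.
Op 27: insert c.com -> 10.0.0.2 (expiry=84+3=87). clock=84
lookup b.com: not in cache (expired or never inserted)

Answer: NXDOMAIN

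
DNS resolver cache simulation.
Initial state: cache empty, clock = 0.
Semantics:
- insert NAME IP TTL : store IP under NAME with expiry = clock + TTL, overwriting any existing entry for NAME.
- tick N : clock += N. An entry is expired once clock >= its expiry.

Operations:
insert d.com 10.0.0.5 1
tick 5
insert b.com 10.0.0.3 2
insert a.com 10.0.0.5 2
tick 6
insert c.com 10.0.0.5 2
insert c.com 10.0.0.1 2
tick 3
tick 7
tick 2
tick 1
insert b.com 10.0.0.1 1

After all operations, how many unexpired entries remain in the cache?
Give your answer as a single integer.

Op 1: insert d.com -> 10.0.0.5 (expiry=0+1=1). clock=0
Op 2: tick 5 -> clock=5. purged={d.com}
Op 3: insert b.com -> 10.0.0.3 (expiry=5+2=7). clock=5
Op 4: insert a.com -> 10.0.0.5 (expiry=5+2=7). clock=5
Op 5: tick 6 -> clock=11. purged={a.com,b.com}
Op 6: insert c.com -> 10.0.0.5 (expiry=11+2=13). clock=11
Op 7: insert c.com -> 10.0.0.1 (expiry=11+2=13). clock=11
Op 8: tick 3 -> clock=14. purged={c.com}
Op 9: tick 7 -> clock=21.
Op 10: tick 2 -> clock=23.
Op 11: tick 1 -> clock=24.
Op 12: insert b.com -> 10.0.0.1 (expiry=24+1=25). clock=24
Final cache (unexpired): {b.com} -> size=1

Answer: 1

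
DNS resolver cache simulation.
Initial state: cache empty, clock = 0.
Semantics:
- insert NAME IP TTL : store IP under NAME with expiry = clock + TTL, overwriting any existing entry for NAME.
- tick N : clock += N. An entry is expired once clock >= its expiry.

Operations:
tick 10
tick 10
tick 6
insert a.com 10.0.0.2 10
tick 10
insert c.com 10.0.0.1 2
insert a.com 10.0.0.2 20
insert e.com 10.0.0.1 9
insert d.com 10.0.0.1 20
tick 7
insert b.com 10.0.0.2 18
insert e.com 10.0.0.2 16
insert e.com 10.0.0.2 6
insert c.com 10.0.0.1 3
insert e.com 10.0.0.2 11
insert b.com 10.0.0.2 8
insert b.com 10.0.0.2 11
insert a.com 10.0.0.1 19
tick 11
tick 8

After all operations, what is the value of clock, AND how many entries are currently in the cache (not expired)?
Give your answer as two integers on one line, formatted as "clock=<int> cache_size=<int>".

Op 1: tick 10 -> clock=10.
Op 2: tick 10 -> clock=20.
Op 3: tick 6 -> clock=26.
Op 4: insert a.com -> 10.0.0.2 (expiry=26+10=36). clock=26
Op 5: tick 10 -> clock=36. purged={a.com}
Op 6: insert c.com -> 10.0.0.1 (expiry=36+2=38). clock=36
Op 7: insert a.com -> 10.0.0.2 (expiry=36+20=56). clock=36
Op 8: insert e.com -> 10.0.0.1 (expiry=36+9=45). clock=36
Op 9: insert d.com -> 10.0.0.1 (expiry=36+20=56). clock=36
Op 10: tick 7 -> clock=43. purged={c.com}
Op 11: insert b.com -> 10.0.0.2 (expiry=43+18=61). clock=43
Op 12: insert e.com -> 10.0.0.2 (expiry=43+16=59). clock=43
Op 13: insert e.com -> 10.0.0.2 (expiry=43+6=49). clock=43
Op 14: insert c.com -> 10.0.0.1 (expiry=43+3=46). clock=43
Op 15: insert e.com -> 10.0.0.2 (expiry=43+11=54). clock=43
Op 16: insert b.com -> 10.0.0.2 (expiry=43+8=51). clock=43
Op 17: insert b.com -> 10.0.0.2 (expiry=43+11=54). clock=43
Op 18: insert a.com -> 10.0.0.1 (expiry=43+19=62). clock=43
Op 19: tick 11 -> clock=54. purged={b.com,c.com,e.com}
Op 20: tick 8 -> clock=62. purged={a.com,d.com}
Final clock = 62
Final cache (unexpired): {} -> size=0

Answer: clock=62 cache_size=0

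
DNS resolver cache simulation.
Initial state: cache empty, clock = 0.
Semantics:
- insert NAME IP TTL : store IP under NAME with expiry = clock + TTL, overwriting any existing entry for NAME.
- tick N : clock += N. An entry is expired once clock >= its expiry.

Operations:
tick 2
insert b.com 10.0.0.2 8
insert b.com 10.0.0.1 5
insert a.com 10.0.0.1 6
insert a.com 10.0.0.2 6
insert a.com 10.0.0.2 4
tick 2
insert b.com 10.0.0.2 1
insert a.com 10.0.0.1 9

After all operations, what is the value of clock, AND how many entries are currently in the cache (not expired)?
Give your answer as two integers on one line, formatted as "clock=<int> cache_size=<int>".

Answer: clock=4 cache_size=2

Derivation:
Op 1: tick 2 -> clock=2.
Op 2: insert b.com -> 10.0.0.2 (expiry=2+8=10). clock=2
Op 3: insert b.com -> 10.0.0.1 (expiry=2+5=7). clock=2
Op 4: insert a.com -> 10.0.0.1 (expiry=2+6=8). clock=2
Op 5: insert a.com -> 10.0.0.2 (expiry=2+6=8). clock=2
Op 6: insert a.com -> 10.0.0.2 (expiry=2+4=6). clock=2
Op 7: tick 2 -> clock=4.
Op 8: insert b.com -> 10.0.0.2 (expiry=4+1=5). clock=4
Op 9: insert a.com -> 10.0.0.1 (expiry=4+9=13). clock=4
Final clock = 4
Final cache (unexpired): {a.com,b.com} -> size=2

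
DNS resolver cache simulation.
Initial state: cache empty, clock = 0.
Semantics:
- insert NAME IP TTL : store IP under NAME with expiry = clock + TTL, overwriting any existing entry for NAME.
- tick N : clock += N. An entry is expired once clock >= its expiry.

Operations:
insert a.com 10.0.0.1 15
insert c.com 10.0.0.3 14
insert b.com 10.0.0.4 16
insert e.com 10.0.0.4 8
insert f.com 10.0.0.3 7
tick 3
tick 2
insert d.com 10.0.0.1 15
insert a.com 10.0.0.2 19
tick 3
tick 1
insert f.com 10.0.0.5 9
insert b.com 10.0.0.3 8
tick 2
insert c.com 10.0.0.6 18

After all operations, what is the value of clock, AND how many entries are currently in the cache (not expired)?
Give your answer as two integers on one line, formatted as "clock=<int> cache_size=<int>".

Op 1: insert a.com -> 10.0.0.1 (expiry=0+15=15). clock=0
Op 2: insert c.com -> 10.0.0.3 (expiry=0+14=14). clock=0
Op 3: insert b.com -> 10.0.0.4 (expiry=0+16=16). clock=0
Op 4: insert e.com -> 10.0.0.4 (expiry=0+8=8). clock=0
Op 5: insert f.com -> 10.0.0.3 (expiry=0+7=7). clock=0
Op 6: tick 3 -> clock=3.
Op 7: tick 2 -> clock=5.
Op 8: insert d.com -> 10.0.0.1 (expiry=5+15=20). clock=5
Op 9: insert a.com -> 10.0.0.2 (expiry=5+19=24). clock=5
Op 10: tick 3 -> clock=8. purged={e.com,f.com}
Op 11: tick 1 -> clock=9.
Op 12: insert f.com -> 10.0.0.5 (expiry=9+9=18). clock=9
Op 13: insert b.com -> 10.0.0.3 (expiry=9+8=17). clock=9
Op 14: tick 2 -> clock=11.
Op 15: insert c.com -> 10.0.0.6 (expiry=11+18=29). clock=11
Final clock = 11
Final cache (unexpired): {a.com,b.com,c.com,d.com,f.com} -> size=5

Answer: clock=11 cache_size=5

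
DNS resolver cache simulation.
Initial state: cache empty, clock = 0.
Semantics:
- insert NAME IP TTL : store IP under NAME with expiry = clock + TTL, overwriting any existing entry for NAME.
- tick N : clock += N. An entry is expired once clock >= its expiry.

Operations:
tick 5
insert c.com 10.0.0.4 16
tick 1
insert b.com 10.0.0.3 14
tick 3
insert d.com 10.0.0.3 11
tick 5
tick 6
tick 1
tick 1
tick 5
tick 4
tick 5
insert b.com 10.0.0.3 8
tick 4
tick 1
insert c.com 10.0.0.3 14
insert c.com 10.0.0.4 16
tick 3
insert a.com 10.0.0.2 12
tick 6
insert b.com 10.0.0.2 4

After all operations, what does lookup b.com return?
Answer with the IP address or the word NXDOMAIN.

Op 1: tick 5 -> clock=5.
Op 2: insert c.com -> 10.0.0.4 (expiry=5+16=21). clock=5
Op 3: tick 1 -> clock=6.
Op 4: insert b.com -> 10.0.0.3 (expiry=6+14=20). clock=6
Op 5: tick 3 -> clock=9.
Op 6: insert d.com -> 10.0.0.3 (expiry=9+11=20). clock=9
Op 7: tick 5 -> clock=14.
Op 8: tick 6 -> clock=20. purged={b.com,d.com}
Op 9: tick 1 -> clock=21. purged={c.com}
Op 10: tick 1 -> clock=22.
Op 11: tick 5 -> clock=27.
Op 12: tick 4 -> clock=31.
Op 13: tick 5 -> clock=36.
Op 14: insert b.com -> 10.0.0.3 (expiry=36+8=44). clock=36
Op 15: tick 4 -> clock=40.
Op 16: tick 1 -> clock=41.
Op 17: insert c.com -> 10.0.0.3 (expiry=41+14=55). clock=41
Op 18: insert c.com -> 10.0.0.4 (expiry=41+16=57). clock=41
Op 19: tick 3 -> clock=44. purged={b.com}
Op 20: insert a.com -> 10.0.0.2 (expiry=44+12=56). clock=44
Op 21: tick 6 -> clock=50.
Op 22: insert b.com -> 10.0.0.2 (expiry=50+4=54). clock=50
lookup b.com: present, ip=10.0.0.2 expiry=54 > clock=50

Answer: 10.0.0.2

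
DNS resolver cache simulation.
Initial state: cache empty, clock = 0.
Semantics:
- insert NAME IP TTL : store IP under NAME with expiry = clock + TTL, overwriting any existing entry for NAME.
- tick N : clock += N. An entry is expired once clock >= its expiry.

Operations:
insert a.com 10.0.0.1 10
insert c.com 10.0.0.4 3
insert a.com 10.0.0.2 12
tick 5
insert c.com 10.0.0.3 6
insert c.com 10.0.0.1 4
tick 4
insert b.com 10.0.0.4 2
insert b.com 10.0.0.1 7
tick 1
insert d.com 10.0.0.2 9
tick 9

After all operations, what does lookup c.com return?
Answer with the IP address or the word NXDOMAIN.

Answer: NXDOMAIN

Derivation:
Op 1: insert a.com -> 10.0.0.1 (expiry=0+10=10). clock=0
Op 2: insert c.com -> 10.0.0.4 (expiry=0+3=3). clock=0
Op 3: insert a.com -> 10.0.0.2 (expiry=0+12=12). clock=0
Op 4: tick 5 -> clock=5. purged={c.com}
Op 5: insert c.com -> 10.0.0.3 (expiry=5+6=11). clock=5
Op 6: insert c.com -> 10.0.0.1 (expiry=5+4=9). clock=5
Op 7: tick 4 -> clock=9. purged={c.com}
Op 8: insert b.com -> 10.0.0.4 (expiry=9+2=11). clock=9
Op 9: insert b.com -> 10.0.0.1 (expiry=9+7=16). clock=9
Op 10: tick 1 -> clock=10.
Op 11: insert d.com -> 10.0.0.2 (expiry=10+9=19). clock=10
Op 12: tick 9 -> clock=19. purged={a.com,b.com,d.com}
lookup c.com: not in cache (expired or never inserted)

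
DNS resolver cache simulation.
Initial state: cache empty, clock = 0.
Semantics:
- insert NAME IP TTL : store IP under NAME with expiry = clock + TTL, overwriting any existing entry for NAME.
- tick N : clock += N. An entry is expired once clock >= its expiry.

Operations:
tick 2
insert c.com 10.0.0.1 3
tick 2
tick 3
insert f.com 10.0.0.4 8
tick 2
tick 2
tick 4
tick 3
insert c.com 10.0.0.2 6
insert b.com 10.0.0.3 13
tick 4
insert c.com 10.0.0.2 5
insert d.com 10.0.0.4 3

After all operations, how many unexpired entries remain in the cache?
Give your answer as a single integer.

Op 1: tick 2 -> clock=2.
Op 2: insert c.com -> 10.0.0.1 (expiry=2+3=5). clock=2
Op 3: tick 2 -> clock=4.
Op 4: tick 3 -> clock=7. purged={c.com}
Op 5: insert f.com -> 10.0.0.4 (expiry=7+8=15). clock=7
Op 6: tick 2 -> clock=9.
Op 7: tick 2 -> clock=11.
Op 8: tick 4 -> clock=15. purged={f.com}
Op 9: tick 3 -> clock=18.
Op 10: insert c.com -> 10.0.0.2 (expiry=18+6=24). clock=18
Op 11: insert b.com -> 10.0.0.3 (expiry=18+13=31). clock=18
Op 12: tick 4 -> clock=22.
Op 13: insert c.com -> 10.0.0.2 (expiry=22+5=27). clock=22
Op 14: insert d.com -> 10.0.0.4 (expiry=22+3=25). clock=22
Final cache (unexpired): {b.com,c.com,d.com} -> size=3

Answer: 3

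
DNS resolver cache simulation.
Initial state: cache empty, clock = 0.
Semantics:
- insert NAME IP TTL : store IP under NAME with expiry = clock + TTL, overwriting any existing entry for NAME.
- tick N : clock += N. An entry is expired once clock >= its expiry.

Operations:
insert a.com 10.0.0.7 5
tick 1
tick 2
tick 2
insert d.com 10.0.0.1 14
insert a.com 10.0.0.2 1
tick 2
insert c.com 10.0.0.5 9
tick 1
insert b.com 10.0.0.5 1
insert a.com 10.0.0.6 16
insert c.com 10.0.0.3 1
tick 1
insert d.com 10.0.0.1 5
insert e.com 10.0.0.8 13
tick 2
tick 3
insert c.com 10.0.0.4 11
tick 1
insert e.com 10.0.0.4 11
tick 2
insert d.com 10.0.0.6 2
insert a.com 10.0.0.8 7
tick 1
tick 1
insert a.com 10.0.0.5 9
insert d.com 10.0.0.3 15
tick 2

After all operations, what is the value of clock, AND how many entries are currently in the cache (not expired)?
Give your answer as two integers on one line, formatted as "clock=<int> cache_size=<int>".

Op 1: insert a.com -> 10.0.0.7 (expiry=0+5=5). clock=0
Op 2: tick 1 -> clock=1.
Op 3: tick 2 -> clock=3.
Op 4: tick 2 -> clock=5. purged={a.com}
Op 5: insert d.com -> 10.0.0.1 (expiry=5+14=19). clock=5
Op 6: insert a.com -> 10.0.0.2 (expiry=5+1=6). clock=5
Op 7: tick 2 -> clock=7. purged={a.com}
Op 8: insert c.com -> 10.0.0.5 (expiry=7+9=16). clock=7
Op 9: tick 1 -> clock=8.
Op 10: insert b.com -> 10.0.0.5 (expiry=8+1=9). clock=8
Op 11: insert a.com -> 10.0.0.6 (expiry=8+16=24). clock=8
Op 12: insert c.com -> 10.0.0.3 (expiry=8+1=9). clock=8
Op 13: tick 1 -> clock=9. purged={b.com,c.com}
Op 14: insert d.com -> 10.0.0.1 (expiry=9+5=14). clock=9
Op 15: insert e.com -> 10.0.0.8 (expiry=9+13=22). clock=9
Op 16: tick 2 -> clock=11.
Op 17: tick 3 -> clock=14. purged={d.com}
Op 18: insert c.com -> 10.0.0.4 (expiry=14+11=25). clock=14
Op 19: tick 1 -> clock=15.
Op 20: insert e.com -> 10.0.0.4 (expiry=15+11=26). clock=15
Op 21: tick 2 -> clock=17.
Op 22: insert d.com -> 10.0.0.6 (expiry=17+2=19). clock=17
Op 23: insert a.com -> 10.0.0.8 (expiry=17+7=24). clock=17
Op 24: tick 1 -> clock=18.
Op 25: tick 1 -> clock=19. purged={d.com}
Op 26: insert a.com -> 10.0.0.5 (expiry=19+9=28). clock=19
Op 27: insert d.com -> 10.0.0.3 (expiry=19+15=34). clock=19
Op 28: tick 2 -> clock=21.
Final clock = 21
Final cache (unexpired): {a.com,c.com,d.com,e.com} -> size=4

Answer: clock=21 cache_size=4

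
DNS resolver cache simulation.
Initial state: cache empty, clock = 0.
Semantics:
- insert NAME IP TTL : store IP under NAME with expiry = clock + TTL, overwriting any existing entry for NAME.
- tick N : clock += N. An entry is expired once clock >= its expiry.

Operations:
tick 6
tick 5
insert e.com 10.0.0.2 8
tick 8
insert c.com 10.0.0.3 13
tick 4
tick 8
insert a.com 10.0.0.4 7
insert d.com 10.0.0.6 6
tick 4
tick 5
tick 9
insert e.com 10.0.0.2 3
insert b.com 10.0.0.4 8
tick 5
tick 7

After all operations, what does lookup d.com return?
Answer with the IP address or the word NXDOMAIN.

Op 1: tick 6 -> clock=6.
Op 2: tick 5 -> clock=11.
Op 3: insert e.com -> 10.0.0.2 (expiry=11+8=19). clock=11
Op 4: tick 8 -> clock=19. purged={e.com}
Op 5: insert c.com -> 10.0.0.3 (expiry=19+13=32). clock=19
Op 6: tick 4 -> clock=23.
Op 7: tick 8 -> clock=31.
Op 8: insert a.com -> 10.0.0.4 (expiry=31+7=38). clock=31
Op 9: insert d.com -> 10.0.0.6 (expiry=31+6=37). clock=31
Op 10: tick 4 -> clock=35. purged={c.com}
Op 11: tick 5 -> clock=40. purged={a.com,d.com}
Op 12: tick 9 -> clock=49.
Op 13: insert e.com -> 10.0.0.2 (expiry=49+3=52). clock=49
Op 14: insert b.com -> 10.0.0.4 (expiry=49+8=57). clock=49
Op 15: tick 5 -> clock=54. purged={e.com}
Op 16: tick 7 -> clock=61. purged={b.com}
lookup d.com: not in cache (expired or never inserted)

Answer: NXDOMAIN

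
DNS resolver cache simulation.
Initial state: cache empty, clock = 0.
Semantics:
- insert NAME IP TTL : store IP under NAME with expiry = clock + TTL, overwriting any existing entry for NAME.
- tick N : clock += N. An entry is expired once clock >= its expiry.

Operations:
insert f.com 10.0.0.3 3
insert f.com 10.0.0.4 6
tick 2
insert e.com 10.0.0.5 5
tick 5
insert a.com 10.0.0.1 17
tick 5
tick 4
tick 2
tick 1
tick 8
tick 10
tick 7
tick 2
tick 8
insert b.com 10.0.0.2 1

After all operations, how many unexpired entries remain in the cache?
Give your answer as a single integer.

Answer: 1

Derivation:
Op 1: insert f.com -> 10.0.0.3 (expiry=0+3=3). clock=0
Op 2: insert f.com -> 10.0.0.4 (expiry=0+6=6). clock=0
Op 3: tick 2 -> clock=2.
Op 4: insert e.com -> 10.0.0.5 (expiry=2+5=7). clock=2
Op 5: tick 5 -> clock=7. purged={e.com,f.com}
Op 6: insert a.com -> 10.0.0.1 (expiry=7+17=24). clock=7
Op 7: tick 5 -> clock=12.
Op 8: tick 4 -> clock=16.
Op 9: tick 2 -> clock=18.
Op 10: tick 1 -> clock=19.
Op 11: tick 8 -> clock=27. purged={a.com}
Op 12: tick 10 -> clock=37.
Op 13: tick 7 -> clock=44.
Op 14: tick 2 -> clock=46.
Op 15: tick 8 -> clock=54.
Op 16: insert b.com -> 10.0.0.2 (expiry=54+1=55). clock=54
Final cache (unexpired): {b.com} -> size=1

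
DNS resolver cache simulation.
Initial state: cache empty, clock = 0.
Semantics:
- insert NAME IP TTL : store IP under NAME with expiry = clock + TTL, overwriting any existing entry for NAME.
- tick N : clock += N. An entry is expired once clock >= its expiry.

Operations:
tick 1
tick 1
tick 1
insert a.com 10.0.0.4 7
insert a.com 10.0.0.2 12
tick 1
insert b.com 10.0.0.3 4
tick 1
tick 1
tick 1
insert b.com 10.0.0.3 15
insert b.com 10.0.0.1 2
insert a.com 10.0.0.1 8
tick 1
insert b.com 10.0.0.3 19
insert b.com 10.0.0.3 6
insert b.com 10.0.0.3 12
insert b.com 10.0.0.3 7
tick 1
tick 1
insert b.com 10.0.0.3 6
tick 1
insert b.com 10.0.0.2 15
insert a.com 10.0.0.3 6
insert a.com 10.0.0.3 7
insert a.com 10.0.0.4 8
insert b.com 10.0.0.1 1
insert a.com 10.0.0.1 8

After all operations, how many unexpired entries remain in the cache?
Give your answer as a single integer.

Op 1: tick 1 -> clock=1.
Op 2: tick 1 -> clock=2.
Op 3: tick 1 -> clock=3.
Op 4: insert a.com -> 10.0.0.4 (expiry=3+7=10). clock=3
Op 5: insert a.com -> 10.0.0.2 (expiry=3+12=15). clock=3
Op 6: tick 1 -> clock=4.
Op 7: insert b.com -> 10.0.0.3 (expiry=4+4=8). clock=4
Op 8: tick 1 -> clock=5.
Op 9: tick 1 -> clock=6.
Op 10: tick 1 -> clock=7.
Op 11: insert b.com -> 10.0.0.3 (expiry=7+15=22). clock=7
Op 12: insert b.com -> 10.0.0.1 (expiry=7+2=9). clock=7
Op 13: insert a.com -> 10.0.0.1 (expiry=7+8=15). clock=7
Op 14: tick 1 -> clock=8.
Op 15: insert b.com -> 10.0.0.3 (expiry=8+19=27). clock=8
Op 16: insert b.com -> 10.0.0.3 (expiry=8+6=14). clock=8
Op 17: insert b.com -> 10.0.0.3 (expiry=8+12=20). clock=8
Op 18: insert b.com -> 10.0.0.3 (expiry=8+7=15). clock=8
Op 19: tick 1 -> clock=9.
Op 20: tick 1 -> clock=10.
Op 21: insert b.com -> 10.0.0.3 (expiry=10+6=16). clock=10
Op 22: tick 1 -> clock=11.
Op 23: insert b.com -> 10.0.0.2 (expiry=11+15=26). clock=11
Op 24: insert a.com -> 10.0.0.3 (expiry=11+6=17). clock=11
Op 25: insert a.com -> 10.0.0.3 (expiry=11+7=18). clock=11
Op 26: insert a.com -> 10.0.0.4 (expiry=11+8=19). clock=11
Op 27: insert b.com -> 10.0.0.1 (expiry=11+1=12). clock=11
Op 28: insert a.com -> 10.0.0.1 (expiry=11+8=19). clock=11
Final cache (unexpired): {a.com,b.com} -> size=2

Answer: 2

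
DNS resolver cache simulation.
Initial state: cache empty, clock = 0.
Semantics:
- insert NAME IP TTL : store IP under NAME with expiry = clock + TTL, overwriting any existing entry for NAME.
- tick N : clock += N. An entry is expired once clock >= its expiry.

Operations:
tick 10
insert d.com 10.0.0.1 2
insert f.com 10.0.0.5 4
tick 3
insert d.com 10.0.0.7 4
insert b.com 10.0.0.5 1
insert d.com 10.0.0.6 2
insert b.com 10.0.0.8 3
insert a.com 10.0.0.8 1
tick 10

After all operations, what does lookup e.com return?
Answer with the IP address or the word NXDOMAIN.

Answer: NXDOMAIN

Derivation:
Op 1: tick 10 -> clock=10.
Op 2: insert d.com -> 10.0.0.1 (expiry=10+2=12). clock=10
Op 3: insert f.com -> 10.0.0.5 (expiry=10+4=14). clock=10
Op 4: tick 3 -> clock=13. purged={d.com}
Op 5: insert d.com -> 10.0.0.7 (expiry=13+4=17). clock=13
Op 6: insert b.com -> 10.0.0.5 (expiry=13+1=14). clock=13
Op 7: insert d.com -> 10.0.0.6 (expiry=13+2=15). clock=13
Op 8: insert b.com -> 10.0.0.8 (expiry=13+3=16). clock=13
Op 9: insert a.com -> 10.0.0.8 (expiry=13+1=14). clock=13
Op 10: tick 10 -> clock=23. purged={a.com,b.com,d.com,f.com}
lookup e.com: not in cache (expired or never inserted)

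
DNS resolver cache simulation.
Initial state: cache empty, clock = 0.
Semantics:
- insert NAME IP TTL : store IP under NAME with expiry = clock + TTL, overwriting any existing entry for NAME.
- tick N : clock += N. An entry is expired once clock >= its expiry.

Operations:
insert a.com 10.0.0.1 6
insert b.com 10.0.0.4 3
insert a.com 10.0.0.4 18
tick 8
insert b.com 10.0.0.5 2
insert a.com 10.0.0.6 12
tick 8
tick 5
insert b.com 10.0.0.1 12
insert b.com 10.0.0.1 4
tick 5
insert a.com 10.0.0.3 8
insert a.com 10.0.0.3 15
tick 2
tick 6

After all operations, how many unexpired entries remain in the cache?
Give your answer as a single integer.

Answer: 1

Derivation:
Op 1: insert a.com -> 10.0.0.1 (expiry=0+6=6). clock=0
Op 2: insert b.com -> 10.0.0.4 (expiry=0+3=3). clock=0
Op 3: insert a.com -> 10.0.0.4 (expiry=0+18=18). clock=0
Op 4: tick 8 -> clock=8. purged={b.com}
Op 5: insert b.com -> 10.0.0.5 (expiry=8+2=10). clock=8
Op 6: insert a.com -> 10.0.0.6 (expiry=8+12=20). clock=8
Op 7: tick 8 -> clock=16. purged={b.com}
Op 8: tick 5 -> clock=21. purged={a.com}
Op 9: insert b.com -> 10.0.0.1 (expiry=21+12=33). clock=21
Op 10: insert b.com -> 10.0.0.1 (expiry=21+4=25). clock=21
Op 11: tick 5 -> clock=26. purged={b.com}
Op 12: insert a.com -> 10.0.0.3 (expiry=26+8=34). clock=26
Op 13: insert a.com -> 10.0.0.3 (expiry=26+15=41). clock=26
Op 14: tick 2 -> clock=28.
Op 15: tick 6 -> clock=34.
Final cache (unexpired): {a.com} -> size=1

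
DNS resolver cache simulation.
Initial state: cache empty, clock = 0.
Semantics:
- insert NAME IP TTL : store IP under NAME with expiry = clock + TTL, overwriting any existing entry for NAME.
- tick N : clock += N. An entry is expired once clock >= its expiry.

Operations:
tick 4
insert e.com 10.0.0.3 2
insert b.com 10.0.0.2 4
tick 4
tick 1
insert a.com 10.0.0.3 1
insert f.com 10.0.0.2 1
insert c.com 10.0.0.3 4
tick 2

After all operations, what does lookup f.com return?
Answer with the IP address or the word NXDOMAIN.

Op 1: tick 4 -> clock=4.
Op 2: insert e.com -> 10.0.0.3 (expiry=4+2=6). clock=4
Op 3: insert b.com -> 10.0.0.2 (expiry=4+4=8). clock=4
Op 4: tick 4 -> clock=8. purged={b.com,e.com}
Op 5: tick 1 -> clock=9.
Op 6: insert a.com -> 10.0.0.3 (expiry=9+1=10). clock=9
Op 7: insert f.com -> 10.0.0.2 (expiry=9+1=10). clock=9
Op 8: insert c.com -> 10.0.0.3 (expiry=9+4=13). clock=9
Op 9: tick 2 -> clock=11. purged={a.com,f.com}
lookup f.com: not in cache (expired or never inserted)

Answer: NXDOMAIN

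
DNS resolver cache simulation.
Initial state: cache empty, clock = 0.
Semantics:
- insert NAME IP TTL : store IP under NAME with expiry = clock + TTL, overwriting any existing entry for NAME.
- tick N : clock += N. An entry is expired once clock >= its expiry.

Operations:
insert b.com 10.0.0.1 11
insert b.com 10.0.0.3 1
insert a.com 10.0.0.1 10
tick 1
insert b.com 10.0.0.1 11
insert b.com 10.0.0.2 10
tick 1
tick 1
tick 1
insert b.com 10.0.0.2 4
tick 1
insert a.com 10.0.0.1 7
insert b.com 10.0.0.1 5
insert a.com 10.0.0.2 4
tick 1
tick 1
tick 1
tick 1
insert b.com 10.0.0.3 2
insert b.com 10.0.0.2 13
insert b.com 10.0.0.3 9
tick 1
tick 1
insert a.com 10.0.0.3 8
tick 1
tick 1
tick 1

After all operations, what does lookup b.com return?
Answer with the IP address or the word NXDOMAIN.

Op 1: insert b.com -> 10.0.0.1 (expiry=0+11=11). clock=0
Op 2: insert b.com -> 10.0.0.3 (expiry=0+1=1). clock=0
Op 3: insert a.com -> 10.0.0.1 (expiry=0+10=10). clock=0
Op 4: tick 1 -> clock=1. purged={b.com}
Op 5: insert b.com -> 10.0.0.1 (expiry=1+11=12). clock=1
Op 6: insert b.com -> 10.0.0.2 (expiry=1+10=11). clock=1
Op 7: tick 1 -> clock=2.
Op 8: tick 1 -> clock=3.
Op 9: tick 1 -> clock=4.
Op 10: insert b.com -> 10.0.0.2 (expiry=4+4=8). clock=4
Op 11: tick 1 -> clock=5.
Op 12: insert a.com -> 10.0.0.1 (expiry=5+7=12). clock=5
Op 13: insert b.com -> 10.0.0.1 (expiry=5+5=10). clock=5
Op 14: insert a.com -> 10.0.0.2 (expiry=5+4=9). clock=5
Op 15: tick 1 -> clock=6.
Op 16: tick 1 -> clock=7.
Op 17: tick 1 -> clock=8.
Op 18: tick 1 -> clock=9. purged={a.com}
Op 19: insert b.com -> 10.0.0.3 (expiry=9+2=11). clock=9
Op 20: insert b.com -> 10.0.0.2 (expiry=9+13=22). clock=9
Op 21: insert b.com -> 10.0.0.3 (expiry=9+9=18). clock=9
Op 22: tick 1 -> clock=10.
Op 23: tick 1 -> clock=11.
Op 24: insert a.com -> 10.0.0.3 (expiry=11+8=19). clock=11
Op 25: tick 1 -> clock=12.
Op 26: tick 1 -> clock=13.
Op 27: tick 1 -> clock=14.
lookup b.com: present, ip=10.0.0.3 expiry=18 > clock=14

Answer: 10.0.0.3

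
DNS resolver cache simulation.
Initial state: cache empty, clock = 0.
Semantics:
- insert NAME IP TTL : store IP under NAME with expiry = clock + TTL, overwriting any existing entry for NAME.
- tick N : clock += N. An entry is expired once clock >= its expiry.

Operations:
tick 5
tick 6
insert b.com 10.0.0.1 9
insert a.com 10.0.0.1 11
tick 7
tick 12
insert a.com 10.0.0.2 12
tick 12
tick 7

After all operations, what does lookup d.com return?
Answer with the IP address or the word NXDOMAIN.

Answer: NXDOMAIN

Derivation:
Op 1: tick 5 -> clock=5.
Op 2: tick 6 -> clock=11.
Op 3: insert b.com -> 10.0.0.1 (expiry=11+9=20). clock=11
Op 4: insert a.com -> 10.0.0.1 (expiry=11+11=22). clock=11
Op 5: tick 7 -> clock=18.
Op 6: tick 12 -> clock=30. purged={a.com,b.com}
Op 7: insert a.com -> 10.0.0.2 (expiry=30+12=42). clock=30
Op 8: tick 12 -> clock=42. purged={a.com}
Op 9: tick 7 -> clock=49.
lookup d.com: not in cache (expired or never inserted)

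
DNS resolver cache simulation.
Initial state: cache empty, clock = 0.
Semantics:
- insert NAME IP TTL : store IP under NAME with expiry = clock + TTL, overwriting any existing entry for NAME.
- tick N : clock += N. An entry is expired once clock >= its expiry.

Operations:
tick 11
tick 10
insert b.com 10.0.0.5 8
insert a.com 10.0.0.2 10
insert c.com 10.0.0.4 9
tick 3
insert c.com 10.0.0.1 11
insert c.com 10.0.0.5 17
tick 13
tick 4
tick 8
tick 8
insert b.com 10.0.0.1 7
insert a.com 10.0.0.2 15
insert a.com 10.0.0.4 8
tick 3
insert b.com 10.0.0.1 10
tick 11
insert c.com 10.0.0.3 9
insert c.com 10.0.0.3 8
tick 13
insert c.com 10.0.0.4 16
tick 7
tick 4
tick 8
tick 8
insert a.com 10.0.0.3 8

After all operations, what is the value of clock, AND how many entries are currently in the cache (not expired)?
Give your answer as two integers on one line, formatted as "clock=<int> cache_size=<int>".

Answer: clock=111 cache_size=1

Derivation:
Op 1: tick 11 -> clock=11.
Op 2: tick 10 -> clock=21.
Op 3: insert b.com -> 10.0.0.5 (expiry=21+8=29). clock=21
Op 4: insert a.com -> 10.0.0.2 (expiry=21+10=31). clock=21
Op 5: insert c.com -> 10.0.0.4 (expiry=21+9=30). clock=21
Op 6: tick 3 -> clock=24.
Op 7: insert c.com -> 10.0.0.1 (expiry=24+11=35). clock=24
Op 8: insert c.com -> 10.0.0.5 (expiry=24+17=41). clock=24
Op 9: tick 13 -> clock=37. purged={a.com,b.com}
Op 10: tick 4 -> clock=41. purged={c.com}
Op 11: tick 8 -> clock=49.
Op 12: tick 8 -> clock=57.
Op 13: insert b.com -> 10.0.0.1 (expiry=57+7=64). clock=57
Op 14: insert a.com -> 10.0.0.2 (expiry=57+15=72). clock=57
Op 15: insert a.com -> 10.0.0.4 (expiry=57+8=65). clock=57
Op 16: tick 3 -> clock=60.
Op 17: insert b.com -> 10.0.0.1 (expiry=60+10=70). clock=60
Op 18: tick 11 -> clock=71. purged={a.com,b.com}
Op 19: insert c.com -> 10.0.0.3 (expiry=71+9=80). clock=71
Op 20: insert c.com -> 10.0.0.3 (expiry=71+8=79). clock=71
Op 21: tick 13 -> clock=84. purged={c.com}
Op 22: insert c.com -> 10.0.0.4 (expiry=84+16=100). clock=84
Op 23: tick 7 -> clock=91.
Op 24: tick 4 -> clock=95.
Op 25: tick 8 -> clock=103. purged={c.com}
Op 26: tick 8 -> clock=111.
Op 27: insert a.com -> 10.0.0.3 (expiry=111+8=119). clock=111
Final clock = 111
Final cache (unexpired): {a.com} -> size=1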